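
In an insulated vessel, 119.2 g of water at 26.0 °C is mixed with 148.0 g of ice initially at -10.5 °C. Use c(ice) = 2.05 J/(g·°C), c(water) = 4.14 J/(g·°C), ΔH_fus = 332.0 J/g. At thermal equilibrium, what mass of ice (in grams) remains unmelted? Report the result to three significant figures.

Heat to warm all ice to 0 °C: 148.0×2.05×10.5 = 3185.7 J
Heat released by water cooling to 0 °C: 119.2×4.14×26.0 = 12831 J
12831 J < 3185.7 + 148.0×332.0 = 52321.7 J, so not all ice melts; final T = 0 °C.
Heat left for melting: 12831 − 3185.7 = 9645.3 J
Mass melted = 9645.3 / 332.0 = 29.05 g
Ice remaining = 148.0 − 29.05 = 118.95 g

m_ice remaining = 119 g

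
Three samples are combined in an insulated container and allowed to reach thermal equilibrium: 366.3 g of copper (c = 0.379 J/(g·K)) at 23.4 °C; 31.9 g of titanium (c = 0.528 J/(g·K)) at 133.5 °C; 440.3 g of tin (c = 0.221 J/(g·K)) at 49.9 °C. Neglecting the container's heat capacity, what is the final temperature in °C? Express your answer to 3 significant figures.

T_f = 40.9 °C

Σ mᵢcᵢ(T − Tᵢ) = 0  ⇒  T = Σ mᵢcᵢTᵢ / Σ mᵢcᵢ
Σ mᵢcᵢ = 366.3×0.379 + 31.9×0.528 + 440.3×0.221 = 252.9772
Σ mᵢcᵢTᵢ = 138.8277×23.4 + 16.8432×133.5 + 97.3063×49.9 = 10353
T = 10353 / 252.9772 = 40.92 °C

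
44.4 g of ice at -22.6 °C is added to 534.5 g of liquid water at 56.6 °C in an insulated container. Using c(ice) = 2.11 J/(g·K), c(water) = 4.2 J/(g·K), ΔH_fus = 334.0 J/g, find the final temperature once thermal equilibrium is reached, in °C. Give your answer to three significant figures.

Heat to bring ice to 0 °C and melt it: q₁ = 44.4×2.11×22.6 + 44.4×334.0 = 16947 J
Heat the water can supply cooling to 0 °C: 534.5×4.2×56.6 = 127061 J > q₁, so all ice melts.
Energy balance: 534.5×4.2×(56.6 − T) = 16947 + 44.4×4.2×(T − 0)
2244.9(56.6 − T) = 16947 + 186.48 T
127061 − 16947 = 2431.38 T
T = 110114 / 2431.38 = 45.29 °C

T_f = 45.3 °C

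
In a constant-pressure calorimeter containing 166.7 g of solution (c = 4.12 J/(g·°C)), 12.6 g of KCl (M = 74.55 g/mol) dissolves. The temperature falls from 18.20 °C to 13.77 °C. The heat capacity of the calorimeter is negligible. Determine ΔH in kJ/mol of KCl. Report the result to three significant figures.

ΔH = 18.0 kJ/mol

|ΔT| = |13.77 − 18.20| = 4.43 °C
|q_surr| = (166.7 × 4.12) × 4.43 = 686.804 × 4.43 = 3043 J
n(KCl) = 12.6 / 74.55 = 0.1690 mol
Temperature fell, so q_rxn = +|q_surr| = 3.043 kJ
ΔH = q_rxn / n = 18.01 kJ/mol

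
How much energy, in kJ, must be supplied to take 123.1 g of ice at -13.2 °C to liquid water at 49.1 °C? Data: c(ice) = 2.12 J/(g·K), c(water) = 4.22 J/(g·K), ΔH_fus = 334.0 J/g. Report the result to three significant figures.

q = 70.1 kJ

q1 (heat ice -13.2→0.0 °C): 123.1 × 2.12 × 13.2 = 3445 J
q2 (melt at 0 °C): 123.1 × 334.0 = 41115 J
q3 (heat water 0.0→49.1 °C): 123.1 × 4.22 × 49.1 = 25507 J
Total: 3445 + 41115 + 25507 = 70067 J = 70.1 kJ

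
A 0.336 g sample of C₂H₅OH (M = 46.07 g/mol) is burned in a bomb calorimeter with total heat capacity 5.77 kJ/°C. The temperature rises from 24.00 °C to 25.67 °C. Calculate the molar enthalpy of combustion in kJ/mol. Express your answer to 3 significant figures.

ΔT = 25.67 − 24.00 = 1.67 °C
q_cal = C_cal × ΔT = 5.77 × 1.67 = 9.6359 kJ
n = 0.336 / 46.07 = 0.007293 mol
q_rxn = −q_cal = -9.6359 kJ
ΔH = -9.6359 / 0.007293 = -1321 kJ/mol

ΔH = -1320 kJ/mol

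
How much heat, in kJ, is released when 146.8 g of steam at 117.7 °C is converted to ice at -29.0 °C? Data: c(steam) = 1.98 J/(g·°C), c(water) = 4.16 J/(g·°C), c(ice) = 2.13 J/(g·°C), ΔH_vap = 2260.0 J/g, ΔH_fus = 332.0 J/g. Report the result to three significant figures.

q1 (cool steam 117.7→100 °C): 146.8 × 1.98 × 17.7 = 5145 J
q2 (condense at 100 °C): 146.8 × 2260.0 = 331768 J
q3 (cool water 100→0 °C): 146.8 × 4.16 × 100.0 = 61069 J
q4 (freeze at 0 °C): 146.8 × 332.0 = 48738 J
q5 (cool ice 0→-29.0 °C): 146.8 × 2.13 × 29.0 = 9068 J
Total: 5145 + 331768 + 61069 + 48738 + 9068 = 455788 J = 456 kJ

q = 456 kJ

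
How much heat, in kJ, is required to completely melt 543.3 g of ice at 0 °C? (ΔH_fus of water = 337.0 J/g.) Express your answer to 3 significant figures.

q = 183 kJ

q = m × ΔH_fus = 543.3 × 337.0 = 183100 J = 183 kJ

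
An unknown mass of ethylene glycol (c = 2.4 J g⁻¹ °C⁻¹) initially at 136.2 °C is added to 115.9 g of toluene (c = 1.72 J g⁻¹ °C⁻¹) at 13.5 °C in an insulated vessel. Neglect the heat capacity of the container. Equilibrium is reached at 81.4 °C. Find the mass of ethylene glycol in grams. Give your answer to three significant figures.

q_gained = (115.9 × 1.72) × (81.4 − 13.5) = 13540 J
q_lost = m × 2.4 × (136.2 − 81.4) = 131.52 m
m = 13540 / 131.52 = 103 g

m = 103 g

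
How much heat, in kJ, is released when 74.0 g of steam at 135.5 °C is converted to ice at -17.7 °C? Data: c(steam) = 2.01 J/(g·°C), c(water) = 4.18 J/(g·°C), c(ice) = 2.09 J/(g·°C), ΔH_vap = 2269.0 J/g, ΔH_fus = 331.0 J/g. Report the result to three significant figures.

q = 231 kJ

q1 (cool steam 135.5→100 °C): 74.0 × 2.01 × 35.5 = 5280 J
q2 (condense at 100 °C): 74.0 × 2269.0 = 167906 J
q3 (cool water 100→0 °C): 74.0 × 4.18 × 100.0 = 30932 J
q4 (freeze at 0 °C): 74.0 × 331.0 = 24494 J
q5 (cool ice 0→-17.7 °C): 74.0 × 2.09 × 17.7 = 2737 J
Total: 5280 + 167906 + 30932 + 24494 + 2737 = 231349 J = 231 kJ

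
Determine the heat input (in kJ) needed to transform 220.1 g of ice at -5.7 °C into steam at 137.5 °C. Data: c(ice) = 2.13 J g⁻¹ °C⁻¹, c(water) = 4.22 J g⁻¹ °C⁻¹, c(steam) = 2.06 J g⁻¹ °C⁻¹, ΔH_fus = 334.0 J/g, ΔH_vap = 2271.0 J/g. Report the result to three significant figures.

q = 686 kJ

q1 (heat ice -5.7→0.0 °C): 220.1 × 2.13 × 5.7 = 2672 J
q2 (melt at 0 °C): 220.1 × 334.0 = 73513 J
q3 (heat water 0.0→100.0 °C): 220.1 × 4.22 × 100.0 = 92882 J
q4 (vaporize at 100 °C): 220.1 × 2271.0 = 499847 J
q5 (heat steam 100.0→137.5 °C): 220.1 × 2.06 × 37.5 = 17003 J
Total: 2672 + 73513 + 92882 + 499847 + 17003 = 685917 J = 686 kJ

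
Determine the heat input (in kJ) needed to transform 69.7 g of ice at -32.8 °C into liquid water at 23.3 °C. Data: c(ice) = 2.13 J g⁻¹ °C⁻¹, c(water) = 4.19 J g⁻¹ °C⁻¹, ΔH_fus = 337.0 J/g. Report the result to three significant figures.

q1 (heat ice -32.8→0.0 °C): 69.7 × 2.13 × 32.8 = 4870 J
q2 (melt at 0 °C): 69.7 × 337.0 = 23489 J
q3 (heat water 0.0→23.3 °C): 69.7 × 4.19 × 23.3 = 6805 J
Total: 4870 + 23489 + 6805 = 35164 J = 35.2 kJ

q = 35.2 kJ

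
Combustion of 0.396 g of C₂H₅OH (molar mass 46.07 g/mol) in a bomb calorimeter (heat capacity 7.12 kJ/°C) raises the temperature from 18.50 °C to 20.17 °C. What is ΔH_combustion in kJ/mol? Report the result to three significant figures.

ΔH = -1380 kJ/mol

ΔT = 20.17 − 18.50 = 1.67 °C
q_cal = C_cal × ΔT = 7.12 × 1.67 = 11.8904 kJ
n = 0.396 / 46.07 = 0.008596 mol
q_rxn = −q_cal = -11.8904 kJ
ΔH = -11.8904 / 0.008596 = -1383 kJ/mol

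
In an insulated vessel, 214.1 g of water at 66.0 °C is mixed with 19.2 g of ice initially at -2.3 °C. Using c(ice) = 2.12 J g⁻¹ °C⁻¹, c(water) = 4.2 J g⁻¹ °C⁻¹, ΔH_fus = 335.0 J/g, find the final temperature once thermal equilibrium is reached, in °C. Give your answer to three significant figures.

T_f = 53.9 °C

Heat to bring ice to 0 °C and melt it: q₁ = 19.2×2.12×2.3 + 19.2×335.0 = 6525.6 J
Heat the water can supply cooling to 0 °C: 214.1×4.2×66.0 = 59348.5 J > q₁, so all ice melts.
Energy balance: 214.1×4.2×(66.0 − T) = 6525.6 + 19.2×4.2×(T − 0)
899.22(66.0 − T) = 6525.6 + 80.64 T
59348.5 − 6525.6 = 979.86 T
T = 52822.9 / 979.86 = 53.91 °C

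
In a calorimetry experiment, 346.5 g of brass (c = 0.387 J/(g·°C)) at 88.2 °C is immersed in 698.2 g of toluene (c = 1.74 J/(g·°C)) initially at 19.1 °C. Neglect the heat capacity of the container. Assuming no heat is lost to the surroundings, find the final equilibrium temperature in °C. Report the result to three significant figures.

T_f = 26.0 °C

Heat lost by brass = heat gained by toluene.
(346.5)(0.387)(88.2 − T) = (698.2)(1.74)(T − 19.1)
134.0955 (88.2 − T) = 1214.868 (T − 19.1)
11827 − 134.0955 T = 1214.868 T − 23204
35031 = 1348.9635 T
T = 25.97 °C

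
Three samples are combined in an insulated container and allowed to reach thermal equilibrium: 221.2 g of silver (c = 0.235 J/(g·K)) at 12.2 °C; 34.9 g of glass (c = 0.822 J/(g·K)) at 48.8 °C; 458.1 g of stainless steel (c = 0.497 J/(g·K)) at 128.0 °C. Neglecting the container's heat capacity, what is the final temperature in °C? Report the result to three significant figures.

T_f = 101 °C

Σ mᵢcᵢ(T − Tᵢ) = 0  ⇒  T = Σ mᵢcᵢTᵢ / Σ mᵢcᵢ
Σ mᵢcᵢ = 221.2×0.235 + 34.9×0.822 + 458.1×0.497 = 308.3455
Σ mᵢcᵢTᵢ = 51.982×12.2 + 28.6878×48.8 + 227.6757×128.0 = 31177
T = 31177 / 308.3455 = 101.1 °C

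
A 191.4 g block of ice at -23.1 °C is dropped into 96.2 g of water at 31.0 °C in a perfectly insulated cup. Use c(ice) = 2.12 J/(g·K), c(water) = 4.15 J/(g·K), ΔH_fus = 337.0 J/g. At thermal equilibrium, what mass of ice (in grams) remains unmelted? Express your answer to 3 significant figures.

Heat to warm all ice to 0 °C: 191.4×2.12×23.1 = 9373.2 J
Heat released by water cooling to 0 °C: 96.2×4.15×31.0 = 12376 J
12376 J < 9373.2 + 191.4×337.0 = 73875.0 J, so not all ice melts; final T = 0 °C.
Heat left for melting: 12376 − 9373.2 = 3002.8 J
Mass melted = 3002.8 / 337.0 = 8.910 g
Ice remaining = 191.4 − 8.910 = 182.490 g

m_ice remaining = 182 g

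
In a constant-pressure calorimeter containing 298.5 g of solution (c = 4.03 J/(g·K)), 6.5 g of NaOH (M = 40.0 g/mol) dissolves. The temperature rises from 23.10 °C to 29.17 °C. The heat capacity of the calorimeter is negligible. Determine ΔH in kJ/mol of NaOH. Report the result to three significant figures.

ΔH = -44.9 kJ/mol

|ΔT| = |29.17 − 23.10| = 6.07 °C
|q_surr| = (298.5 × 4.03) × 6.07 = 1202.955 × 6.07 = 7302 J
n(NaOH) = 6.5 / 40.0 = 0.1625 mol
Temperature rose, so q_rxn = −|q_surr| = -7.302 kJ
ΔH = q_rxn / n = -44.94 kJ/mol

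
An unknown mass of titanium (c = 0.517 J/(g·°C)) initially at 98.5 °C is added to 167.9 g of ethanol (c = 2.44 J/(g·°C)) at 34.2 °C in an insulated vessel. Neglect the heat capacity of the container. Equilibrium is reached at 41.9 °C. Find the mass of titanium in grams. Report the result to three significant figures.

q_gained = (167.9 × 2.44) × (41.9 − 34.2) = 3155 J
q_lost = m × 0.517 × (98.5 − 41.9) = 29.2622 m
m = 3155 / 29.2622 = 108 g

m = 108 g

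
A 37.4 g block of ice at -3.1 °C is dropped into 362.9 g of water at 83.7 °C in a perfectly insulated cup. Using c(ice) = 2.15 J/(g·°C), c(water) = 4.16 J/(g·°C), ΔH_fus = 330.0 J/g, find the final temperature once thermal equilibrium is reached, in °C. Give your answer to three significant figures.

T_f = 68.3 °C

Heat to bring ice to 0 °C and melt it: q₁ = 37.4×2.15×3.1 + 37.4×330.0 = 12591 J
Heat the water can supply cooling to 0 °C: 362.9×4.16×83.7 = 126359 J > q₁, so all ice melts.
Energy balance: 362.9×4.16×(83.7 − T) = 12591 + 37.4×4.16×(T − 0)
1509.664(83.7 − T) = 12591 + 155.584 T
126359 − 12591 = 1665.248 T
T = 113768 / 1665.248 = 68.32 °C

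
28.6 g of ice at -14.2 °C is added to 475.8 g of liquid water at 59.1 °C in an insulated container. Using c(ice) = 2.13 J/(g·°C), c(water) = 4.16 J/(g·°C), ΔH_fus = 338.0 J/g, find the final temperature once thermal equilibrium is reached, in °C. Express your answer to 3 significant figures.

T_f = 50.7 °C

Heat to bring ice to 0 °C and melt it: q₁ = 28.6×2.13×14.2 + 28.6×338.0 = 10532 J
Heat the water can supply cooling to 0 °C: 475.8×4.16×59.1 = 116978 J > q₁, so all ice melts.
Energy balance: 475.8×4.16×(59.1 − T) = 10532 + 28.6×4.16×(T − 0)
1979.328(59.1 − T) = 10532 + 118.976 T
116978 − 10532 = 2098.304 T
T = 106446 / 2098.304 = 50.73 °C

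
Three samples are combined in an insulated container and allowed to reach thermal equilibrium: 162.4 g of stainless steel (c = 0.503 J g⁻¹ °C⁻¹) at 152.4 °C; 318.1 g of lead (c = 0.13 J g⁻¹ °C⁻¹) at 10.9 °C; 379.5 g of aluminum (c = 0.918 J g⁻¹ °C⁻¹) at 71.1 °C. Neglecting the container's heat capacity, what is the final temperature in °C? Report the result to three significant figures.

T_f = 79.9 °C

Σ mᵢcᵢ(T − Tᵢ) = 0  ⇒  T = Σ mᵢcᵢTᵢ / Σ mᵢcᵢ
Σ mᵢcᵢ = 162.4×0.503 + 318.1×0.13 + 379.5×0.918 = 471.4212
Σ mᵢcᵢTᵢ = 81.6872×152.4 + 41.353×10.9 + 348.381×71.1 = 37670
T = 37670 / 471.4212 = 79.91 °C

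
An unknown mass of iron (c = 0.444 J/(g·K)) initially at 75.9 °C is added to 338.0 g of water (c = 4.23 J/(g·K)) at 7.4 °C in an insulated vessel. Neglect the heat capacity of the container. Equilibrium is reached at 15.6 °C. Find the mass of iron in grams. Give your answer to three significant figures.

q_gained = (338.0 × 4.23) × (15.6 − 7.4) = 11720 J
q_lost = m × 0.444 × (75.9 − 15.6) = 26.7732 m
m = 11720 / 26.7732 = 438 g

m = 438 g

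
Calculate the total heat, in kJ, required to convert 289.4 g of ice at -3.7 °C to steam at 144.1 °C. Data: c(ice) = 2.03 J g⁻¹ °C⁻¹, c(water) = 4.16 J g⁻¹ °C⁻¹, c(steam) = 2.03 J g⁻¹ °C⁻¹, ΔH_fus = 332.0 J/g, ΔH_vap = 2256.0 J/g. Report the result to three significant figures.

q1 (heat ice -3.7→0.0 °C): 289.4 × 2.03 × 3.7 = 2174 J
q2 (melt at 0 °C): 289.4 × 332.0 = 96081 J
q3 (heat water 0.0→100.0 °C): 289.4 × 4.16 × 100.0 = 120390 J
q4 (vaporize at 100 °C): 289.4 × 2256.0 = 652886 J
q5 (heat steam 100.0→144.1 °C): 289.4 × 2.03 × 44.1 = 25908 J
Total: 2174 + 96081 + 120390 + 652886 + 25908 = 897439 J = 897 kJ

q = 897 kJ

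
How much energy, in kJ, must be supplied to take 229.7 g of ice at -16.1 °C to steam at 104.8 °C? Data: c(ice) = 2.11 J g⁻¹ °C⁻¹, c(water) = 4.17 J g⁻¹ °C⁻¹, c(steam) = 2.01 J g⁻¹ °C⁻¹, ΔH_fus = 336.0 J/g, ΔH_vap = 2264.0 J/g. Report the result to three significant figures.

q = 703 kJ

q1 (heat ice -16.1→0.0 °C): 229.7 × 2.11 × 16.1 = 7803 J
q2 (melt at 0 °C): 229.7 × 336.0 = 77179 J
q3 (heat water 0.0→100.0 °C): 229.7 × 4.17 × 100.0 = 95785 J
q4 (vaporize at 100 °C): 229.7 × 2264.0 = 520041 J
q5 (heat steam 100.0→104.8 °C): 229.7 × 2.01 × 4.8 = 2216 J
Total: 7803 + 77179 + 95785 + 520041 + 2216 = 703024 J = 703 kJ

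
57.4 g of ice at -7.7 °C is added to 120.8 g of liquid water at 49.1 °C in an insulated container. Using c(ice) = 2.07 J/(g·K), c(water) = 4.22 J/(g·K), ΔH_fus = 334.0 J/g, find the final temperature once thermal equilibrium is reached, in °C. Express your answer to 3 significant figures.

T_f = 6.57 °C

Heat to bring ice to 0 °C and melt it: q₁ = 57.4×2.07×7.7 + 57.4×334.0 = 20086 J
Heat the water can supply cooling to 0 °C: 120.8×4.22×49.1 = 25030.0 J > q₁, so all ice melts.
Energy balance: 120.8×4.22×(49.1 − T) = 20086 + 57.4×4.22×(T − 0)
509.776(49.1 − T) = 20086 + 242.228 T
25030.0 − 20086 = 752.004 T
T = 4944.0 / 752.004 = 6.574 °C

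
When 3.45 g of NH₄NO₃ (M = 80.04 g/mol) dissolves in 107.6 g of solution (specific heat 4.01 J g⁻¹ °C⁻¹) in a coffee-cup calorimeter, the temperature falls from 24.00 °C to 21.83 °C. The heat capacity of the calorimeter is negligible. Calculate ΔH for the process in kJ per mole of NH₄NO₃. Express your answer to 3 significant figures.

ΔH = 21.7 kJ/mol

|ΔT| = |21.83 − 24.00| = 2.17 °C
|q_surr| = (107.6 × 4.01) × 2.17 = 431.476 × 2.17 = 936.3 J
n(NH₄NO₃) = 3.45 / 80.04 = 0.04310 mol
Temperature fell, so q_rxn = +|q_surr| = 0.9363 kJ
ΔH = q_rxn / n = 21.72 kJ/mol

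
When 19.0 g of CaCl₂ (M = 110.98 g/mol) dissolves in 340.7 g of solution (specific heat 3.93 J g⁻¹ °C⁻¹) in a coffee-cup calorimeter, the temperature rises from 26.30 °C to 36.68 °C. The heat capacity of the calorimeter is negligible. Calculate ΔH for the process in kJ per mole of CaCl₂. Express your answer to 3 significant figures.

|ΔT| = |36.68 − 26.30| = 10.38 °C
|q_surr| = (340.7 × 3.93) × 10.38 = 1338.951 × 10.38 = 13900 J
n(CaCl₂) = 19.0 / 110.98 = 0.1712 mol
Temperature rose, so q_rxn = −|q_surr| = -13.90 kJ
ΔH = q_rxn / n = -81.19 kJ/mol

ΔH = -81.2 kJ/mol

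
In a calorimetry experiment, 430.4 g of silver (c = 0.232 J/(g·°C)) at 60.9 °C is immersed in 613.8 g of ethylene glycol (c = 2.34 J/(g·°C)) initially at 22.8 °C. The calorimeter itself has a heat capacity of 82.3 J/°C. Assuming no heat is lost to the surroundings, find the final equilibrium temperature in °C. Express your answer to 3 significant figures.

T_f = 25.2 °C

Heat lost by silver = heat gained by ethylene glycol + calorimeter.
(430.4)(0.232)(60.9 − T) = [(613.8)(2.34) + 82.3](T − 22.8)
99.8528 (60.9 − T) = 1518.592 (T − 22.8)
6081.0 − 99.8528 T = 1518.592 T − 34624
40705.0 = 1618.4448 T
T = 25.15 °C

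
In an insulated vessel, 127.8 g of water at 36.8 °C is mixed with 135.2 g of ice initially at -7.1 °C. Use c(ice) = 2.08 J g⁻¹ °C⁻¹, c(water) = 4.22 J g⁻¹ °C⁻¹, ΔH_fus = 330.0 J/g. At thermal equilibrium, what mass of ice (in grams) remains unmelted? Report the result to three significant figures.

Heat to warm all ice to 0 °C: 135.2×2.08×7.1 = 1996.6 J
Heat released by water cooling to 0 °C: 127.8×4.22×36.8 = 19847 J
19847 J < 1996.6 + 135.2×330.0 = 46612.6 J, so not all ice melts; final T = 0 °C.
Heat left for melting: 19847 − 1996.6 = 17850.4 J
Mass melted = 17850.4 / 330.0 = 54.09 g
Ice remaining = 135.2 − 54.09 = 81.11 g

m_ice remaining = 81.1 g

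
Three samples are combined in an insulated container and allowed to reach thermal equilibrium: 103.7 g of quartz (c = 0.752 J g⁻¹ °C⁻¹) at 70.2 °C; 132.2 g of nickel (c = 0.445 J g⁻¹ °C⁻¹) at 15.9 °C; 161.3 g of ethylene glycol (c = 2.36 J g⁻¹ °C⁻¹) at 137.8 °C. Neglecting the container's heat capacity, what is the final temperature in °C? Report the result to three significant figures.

Σ mᵢcᵢ(T − Tᵢ) = 0  ⇒  T = Σ mᵢcᵢTᵢ / Σ mᵢcᵢ
Σ mᵢcᵢ = 103.7×0.752 + 132.2×0.445 + 161.3×2.36 = 517.4794
Σ mᵢcᵢTᵢ = 77.9824×70.2 + 58.829×15.9 + 380.668×137.8 = 58866
T = 58866 / 517.4794 = 113.8 °C

T_f = 114 °C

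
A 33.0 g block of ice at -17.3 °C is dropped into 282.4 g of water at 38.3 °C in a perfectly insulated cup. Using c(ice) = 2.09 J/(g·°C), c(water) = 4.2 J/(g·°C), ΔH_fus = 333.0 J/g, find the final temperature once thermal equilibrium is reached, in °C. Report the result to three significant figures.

Heat to bring ice to 0 °C and melt it: q₁ = 33.0×2.09×17.3 + 33.0×333.0 = 12182 J
Heat the water can supply cooling to 0 °C: 282.4×4.2×38.3 = 45426.9 J > q₁, so all ice melts.
Energy balance: 282.4×4.2×(38.3 − T) = 12182 + 33.0×4.2×(T − 0)
1186.08(38.3 − T) = 12182 + 138.6 T
45426.9 − 12182 = 1324.68 T
T = 33244.9 / 1324.68 = 25.10 °C

T_f = 25.1 °C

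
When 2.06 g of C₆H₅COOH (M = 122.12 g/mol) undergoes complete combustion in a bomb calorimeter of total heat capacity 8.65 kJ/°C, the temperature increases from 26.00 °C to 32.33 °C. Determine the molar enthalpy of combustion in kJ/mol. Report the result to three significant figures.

ΔH = -3250 kJ/mol

ΔT = 32.33 − 26.00 = 6.33 °C
q_cal = C_cal × ΔT = 8.65 × 6.33 = 54.7545 kJ
n = 2.06 / 122.12 = 0.01687 mol
q_rxn = −q_cal = -54.7545 kJ
ΔH = -54.7545 / 0.01687 = -3246 kJ/mol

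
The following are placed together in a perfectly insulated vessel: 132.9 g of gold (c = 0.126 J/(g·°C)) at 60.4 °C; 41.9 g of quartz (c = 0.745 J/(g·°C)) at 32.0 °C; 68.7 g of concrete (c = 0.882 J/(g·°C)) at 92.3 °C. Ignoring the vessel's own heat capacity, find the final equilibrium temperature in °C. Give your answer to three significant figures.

Σ mᵢcᵢ(T − Tᵢ) = 0  ⇒  T = Σ mᵢcᵢTᵢ / Σ mᵢcᵢ
Σ mᵢcᵢ = 132.9×0.126 + 41.9×0.745 + 68.7×0.882 = 108.5543
Σ mᵢcᵢTᵢ = 16.7454×60.4 + 31.2155×32.0 + 60.5934×92.3 = 7603.1
T = 7603.1 / 108.5543 = 70.04 °C

T_f = 70.0 °C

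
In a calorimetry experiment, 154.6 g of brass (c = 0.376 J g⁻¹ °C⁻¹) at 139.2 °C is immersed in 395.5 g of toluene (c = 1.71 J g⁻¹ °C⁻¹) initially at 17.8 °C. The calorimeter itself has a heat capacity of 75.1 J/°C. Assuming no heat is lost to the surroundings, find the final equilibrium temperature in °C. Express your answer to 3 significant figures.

Heat lost by brass = heat gained by toluene + calorimeter.
(154.6)(0.376)(139.2 − T) = [(395.5)(1.71) + 75.1](T − 17.8)
58.1296 (139.2 − T) = 751.405 (T − 17.8)
8091.6 − 58.1296 T = 751.405 T − 13375
21466.6 = 809.5346 T
T = 26.52 °C

T_f = 26.5 °C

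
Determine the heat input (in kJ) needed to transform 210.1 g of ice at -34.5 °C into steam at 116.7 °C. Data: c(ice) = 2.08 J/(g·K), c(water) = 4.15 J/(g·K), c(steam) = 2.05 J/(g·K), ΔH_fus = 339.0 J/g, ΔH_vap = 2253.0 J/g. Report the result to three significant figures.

q = 654 kJ

q1 (heat ice -34.5→0.0 °C): 210.1 × 2.08 × 34.5 = 15077 J
q2 (melt at 0 °C): 210.1 × 339.0 = 71224 J
q3 (heat water 0.0→100.0 °C): 210.1 × 4.15 × 100.0 = 87192 J
q4 (vaporize at 100 °C): 210.1 × 2253.0 = 473355 J
q5 (heat steam 100.0→116.7 °C): 210.1 × 2.05 × 16.7 = 7193 J
Total: 15077 + 71224 + 87192 + 473355 + 7193 = 654041 J = 654 kJ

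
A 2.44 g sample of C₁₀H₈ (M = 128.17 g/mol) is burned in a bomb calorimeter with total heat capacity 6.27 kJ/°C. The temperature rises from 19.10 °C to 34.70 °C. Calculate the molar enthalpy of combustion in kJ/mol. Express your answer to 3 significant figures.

ΔT = 34.70 − 19.10 = 15.60 °C
q_cal = C_cal × ΔT = 6.27 × 15.60 = 97.812 kJ
n = 2.44 / 128.17 = 0.01904 mol
q_rxn = −q_cal = -97.812 kJ
ΔH = -97.812 / 0.01904 = -5137 kJ/mol

ΔH = -5140 kJ/mol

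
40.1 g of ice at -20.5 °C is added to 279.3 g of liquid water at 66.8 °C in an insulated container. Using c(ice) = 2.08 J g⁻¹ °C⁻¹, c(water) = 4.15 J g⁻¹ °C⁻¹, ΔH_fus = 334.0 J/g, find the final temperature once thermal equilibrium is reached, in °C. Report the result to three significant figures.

Heat to bring ice to 0 °C and melt it: q₁ = 40.1×2.08×20.5 + 40.1×334.0 = 15103 J
Heat the water can supply cooling to 0 °C: 279.3×4.15×66.8 = 77427.5 J > q₁, so all ice melts.
Energy balance: 279.3×4.15×(66.8 − T) = 15103 + 40.1×4.15×(T − 0)
1159.095(66.8 − T) = 15103 + 166.415 T
77427.5 − 15103 = 1325.510 T
T = 62324.5 / 1325.510 = 47.02 °C

T_f = 47.0 °C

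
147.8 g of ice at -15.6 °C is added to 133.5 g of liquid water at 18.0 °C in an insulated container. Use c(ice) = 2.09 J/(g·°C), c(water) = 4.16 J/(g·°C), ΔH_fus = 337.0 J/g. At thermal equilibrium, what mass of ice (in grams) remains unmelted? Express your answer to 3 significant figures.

m_ice remaining = 132 g

Heat to warm all ice to 0 °C: 147.8×2.09×15.6 = 4818.9 J
Heat released by water cooling to 0 °C: 133.5×4.16×18.0 = 9996.5 J
9996.5 J < 4818.9 + 147.8×337.0 = 54627.5 J, so not all ice melts; final T = 0 °C.
Heat left for melting: 9996.5 − 4818.9 = 5177.6 J
Mass melted = 5177.6 / 337.0 = 15.36 g
Ice remaining = 147.8 − 15.36 = 132.44 g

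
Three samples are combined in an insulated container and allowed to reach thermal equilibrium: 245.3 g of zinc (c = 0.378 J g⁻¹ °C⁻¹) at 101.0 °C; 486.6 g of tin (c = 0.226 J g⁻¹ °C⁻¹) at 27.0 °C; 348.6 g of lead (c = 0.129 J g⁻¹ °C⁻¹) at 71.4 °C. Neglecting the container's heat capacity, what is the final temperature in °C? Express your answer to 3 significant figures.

T_f = 62.8 °C

Σ mᵢcᵢ(T − Tᵢ) = 0  ⇒  T = Σ mᵢcᵢTᵢ / Σ mᵢcᵢ
Σ mᵢcᵢ = 245.3×0.378 + 486.6×0.226 + 348.6×0.129 = 247.6644
Σ mᵢcᵢTᵢ = 92.7234×101.0 + 109.9716×27.0 + 44.9694×71.4 = 15545
T = 15545 / 247.6644 = 62.77 °C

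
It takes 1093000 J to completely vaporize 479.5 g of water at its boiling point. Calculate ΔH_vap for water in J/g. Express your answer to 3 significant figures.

ΔH_vap = q / m = 1093000 / 479.5 = 2280 J/g

ΔH_vap = 2280 J/g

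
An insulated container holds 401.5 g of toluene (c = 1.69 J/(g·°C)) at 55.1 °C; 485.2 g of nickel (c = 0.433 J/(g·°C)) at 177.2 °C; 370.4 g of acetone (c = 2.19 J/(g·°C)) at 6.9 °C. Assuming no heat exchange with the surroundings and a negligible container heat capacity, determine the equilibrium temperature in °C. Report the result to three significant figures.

T_f = 47.2 °C

Σ mᵢcᵢ(T − Tᵢ) = 0  ⇒  T = Σ mᵢcᵢTᵢ / Σ mᵢcᵢ
Σ mᵢcᵢ = 401.5×1.69 + 485.2×0.433 + 370.4×2.19 = 1699.8026
Σ mᵢcᵢTᵢ = 678.535×55.1 + 210.0916×177.2 + 811.176×6.9 = 80213
T = 80213 / 1699.8026 = 47.19 °C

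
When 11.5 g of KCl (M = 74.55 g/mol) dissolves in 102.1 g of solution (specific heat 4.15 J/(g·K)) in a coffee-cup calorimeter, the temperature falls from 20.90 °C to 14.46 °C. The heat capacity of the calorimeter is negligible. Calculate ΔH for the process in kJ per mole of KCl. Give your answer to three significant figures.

ΔH = 17.7 kJ/mol

|ΔT| = |14.46 − 20.90| = 6.44 °C
|q_surr| = (102.1 × 4.15) × 6.44 = 423.715 × 6.44 = 2729 J
n(KCl) = 11.5 / 74.55 = 0.1543 mol
Temperature fell, so q_rxn = +|q_surr| = 2.729 kJ
ΔH = q_rxn / n = 17.69 kJ/mol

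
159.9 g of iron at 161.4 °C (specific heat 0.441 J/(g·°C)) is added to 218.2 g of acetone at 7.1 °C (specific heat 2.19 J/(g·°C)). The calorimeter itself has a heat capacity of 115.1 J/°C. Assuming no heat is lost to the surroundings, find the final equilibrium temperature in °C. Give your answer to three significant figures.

T_f = 23.5 °C

Heat lost by iron = heat gained by acetone + calorimeter.
(159.9)(0.441)(161.4 − T) = [(218.2)(2.19) + 115.1](T − 7.1)
70.5159 (161.4 − T) = 592.958 (T − 7.1)
11381 − 70.5159 T = 592.958 T − 4210.0
15591.0 = 663.4739 T
T = 23.50 °C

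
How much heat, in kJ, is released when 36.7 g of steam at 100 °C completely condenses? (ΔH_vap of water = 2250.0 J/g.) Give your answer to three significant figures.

q = 82.6 kJ

q = m × ΔH_vap = 36.7 × 2250.0 = 82580 J = 82.6 kJ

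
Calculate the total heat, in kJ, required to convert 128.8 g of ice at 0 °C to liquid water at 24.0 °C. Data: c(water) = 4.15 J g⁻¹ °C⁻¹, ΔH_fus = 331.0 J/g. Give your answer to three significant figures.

q1 (melt at 0 °C): 128.8 × 331.0 = 42633 J
q2 (heat water 0.0→24.0 °C): 128.8 × 4.15 × 24.0 = 12828 J
Total: 42633 + 12828 = 55461 J = 55.5 kJ

q = 55.5 kJ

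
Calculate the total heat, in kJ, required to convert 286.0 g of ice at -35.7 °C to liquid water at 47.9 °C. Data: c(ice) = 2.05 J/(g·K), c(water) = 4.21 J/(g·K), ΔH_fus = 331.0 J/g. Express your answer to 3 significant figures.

q = 173 kJ

q1 (heat ice -35.7→0.0 °C): 286.0 × 2.05 × 35.7 = 20931 J
q2 (melt at 0 °C): 286.0 × 331.0 = 94666 J
q3 (heat water 0.0→47.9 °C): 286.0 × 4.21 × 47.9 = 57674 J
Total: 20931 + 94666 + 57674 = 173271 J = 173 kJ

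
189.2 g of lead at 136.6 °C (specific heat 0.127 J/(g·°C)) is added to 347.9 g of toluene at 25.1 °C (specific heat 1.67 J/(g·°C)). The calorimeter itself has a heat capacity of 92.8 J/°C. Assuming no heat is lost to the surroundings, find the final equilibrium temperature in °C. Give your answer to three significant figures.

T_f = 28.9 °C

Heat lost by lead = heat gained by toluene + calorimeter.
(189.2)(0.127)(136.6 − T) = [(347.9)(1.67) + 92.8](T − 25.1)
24.0284 (136.6 − T) = 673.793 (T − 25.1)
3282.3 − 24.0284 T = 673.793 T − 16912
20194.3 = 697.8214 T
T = 28.94 °C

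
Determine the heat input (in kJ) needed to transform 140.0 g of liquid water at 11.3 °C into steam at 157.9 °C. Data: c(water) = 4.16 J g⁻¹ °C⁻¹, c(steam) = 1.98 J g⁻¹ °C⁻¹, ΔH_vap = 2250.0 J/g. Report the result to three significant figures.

q = 383 kJ

q1 (heat water 11.3→100.0 °C): 140.0 × 4.16 × 88.7 = 51659 J
q2 (vaporize at 100 °C): 140.0 × 2250.0 = 315000 J
q3 (heat steam 100.0→157.9 °C): 140.0 × 1.98 × 57.9 = 16050 J
Total: 51659 + 315000 + 16050 = 382709 J = 383 kJ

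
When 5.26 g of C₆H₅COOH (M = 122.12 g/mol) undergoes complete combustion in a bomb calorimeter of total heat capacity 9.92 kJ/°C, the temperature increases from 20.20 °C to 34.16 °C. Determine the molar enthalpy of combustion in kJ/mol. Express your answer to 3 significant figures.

ΔT = 34.16 − 20.20 = 13.96 °C
q_cal = C_cal × ΔT = 9.92 × 13.96 = 138.4832 kJ
n = 5.26 / 122.12 = 0.04307 mol
q_rxn = −q_cal = -138.4832 kJ
ΔH = -138.4832 / 0.04307 = -3215 kJ/mol

ΔH = -3220 kJ/mol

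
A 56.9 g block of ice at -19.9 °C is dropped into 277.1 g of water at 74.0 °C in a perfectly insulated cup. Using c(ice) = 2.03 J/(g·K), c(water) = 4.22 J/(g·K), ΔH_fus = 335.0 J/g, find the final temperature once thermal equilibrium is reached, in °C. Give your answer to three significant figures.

T_f = 46.2 °C

Heat to bring ice to 0 °C and melt it: q₁ = 56.9×2.03×19.9 + 56.9×335.0 = 21360 J
Heat the water can supply cooling to 0 °C: 277.1×4.22×74.0 = 86532.8 J > q₁, so all ice melts.
Energy balance: 277.1×4.22×(74.0 − T) = 21360 + 56.9×4.22×(T − 0)
1169.362(74.0 − T) = 21360 + 240.118 T
86532.8 − 21360 = 1409.480 T
T = 65172.8 / 1409.480 = 46.24 °C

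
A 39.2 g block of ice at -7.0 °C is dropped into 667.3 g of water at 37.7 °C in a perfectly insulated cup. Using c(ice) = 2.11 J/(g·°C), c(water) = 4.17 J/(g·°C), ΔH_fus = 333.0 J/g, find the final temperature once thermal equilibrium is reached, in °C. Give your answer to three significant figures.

Heat to bring ice to 0 °C and melt it: q₁ = 39.2×2.11×7.0 + 39.2×333.0 = 13633 J
Heat the water can supply cooling to 0 °C: 667.3×4.17×37.7 = 104906 J > q₁, so all ice melts.
Energy balance: 667.3×4.17×(37.7 − T) = 13633 + 39.2×4.17×(T − 0)
2782.641(37.7 − T) = 13633 + 163.464 T
104906 − 13633 = 2946.105 T
T = 91273 / 2946.105 = 30.98 °C

T_f = 31.0 °C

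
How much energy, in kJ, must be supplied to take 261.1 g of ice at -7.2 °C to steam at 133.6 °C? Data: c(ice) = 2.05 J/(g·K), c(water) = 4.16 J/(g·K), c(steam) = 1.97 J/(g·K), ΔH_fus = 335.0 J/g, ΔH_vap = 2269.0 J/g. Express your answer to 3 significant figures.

q = 810 kJ

q1 (heat ice -7.2→0.0 °C): 261.1 × 2.05 × 7.2 = 3854 J
q2 (melt at 0 °C): 261.1 × 335.0 = 87469 J
q3 (heat water 0.0→100.0 °C): 261.1 × 4.16 × 100.0 = 108618 J
q4 (vaporize at 100 °C): 261.1 × 2269.0 = 592436 J
q5 (heat steam 100.0→133.6 °C): 261.1 × 1.97 × 33.6 = 17283 J
Total: 3854 + 87469 + 108618 + 592436 + 17283 = 809660 J = 810 kJ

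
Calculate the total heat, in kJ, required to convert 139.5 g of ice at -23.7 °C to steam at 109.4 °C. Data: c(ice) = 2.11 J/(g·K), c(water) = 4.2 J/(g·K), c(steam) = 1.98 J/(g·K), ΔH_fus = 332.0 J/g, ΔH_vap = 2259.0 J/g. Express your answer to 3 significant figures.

q = 430 kJ

q1 (heat ice -23.7→0.0 °C): 139.5 × 2.11 × 23.7 = 6976 J
q2 (melt at 0 °C): 139.5 × 332.0 = 46314 J
q3 (heat water 0.0→100.0 °C): 139.5 × 4.2 × 100.0 = 58590 J
q4 (vaporize at 100 °C): 139.5 × 2259.0 = 315131 J
q5 (heat steam 100.0→109.4 °C): 139.5 × 1.98 × 9.4 = 2596 J
Total: 6976 + 46314 + 58590 + 315131 + 2596 = 429607 J = 430 kJ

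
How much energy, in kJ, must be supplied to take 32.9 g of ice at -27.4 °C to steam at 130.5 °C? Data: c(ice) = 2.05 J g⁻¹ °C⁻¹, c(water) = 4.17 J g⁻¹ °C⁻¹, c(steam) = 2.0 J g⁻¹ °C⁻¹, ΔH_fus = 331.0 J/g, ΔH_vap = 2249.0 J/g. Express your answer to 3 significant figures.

q = 102 kJ

q1 (heat ice -27.4→0.0 °C): 32.9 × 2.05 × 27.4 = 1848 J
q2 (melt at 0 °C): 32.9 × 331.0 = 10890 J
q3 (heat water 0.0→100.0 °C): 32.9 × 4.17 × 100.0 = 13719 J
q4 (vaporize at 100 °C): 32.9 × 2249.0 = 73992 J
q5 (heat steam 100.0→130.5 °C): 32.9 × 2.0 × 30.5 = 2007 J
Total: 1848 + 10890 + 13719 + 73992 + 2007 = 102456 J = 102 kJ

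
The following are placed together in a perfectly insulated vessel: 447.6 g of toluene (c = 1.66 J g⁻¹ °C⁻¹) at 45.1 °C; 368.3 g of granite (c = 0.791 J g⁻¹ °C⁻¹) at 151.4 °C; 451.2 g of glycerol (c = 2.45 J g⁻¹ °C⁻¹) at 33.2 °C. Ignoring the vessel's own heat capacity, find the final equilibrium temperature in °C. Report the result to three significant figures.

Σ mᵢcᵢ(T − Tᵢ) = 0  ⇒  T = Σ mᵢcᵢTᵢ / Σ mᵢcᵢ
Σ mᵢcᵢ = 447.6×1.66 + 368.3×0.791 + 451.2×2.45 = 2139.7813
Σ mᵢcᵢTᵢ = 743.016×45.1 + 291.3253×151.4 + 1105.44×33.2 = 114320
T = 114320 / 2139.7813 = 53.43 °C

T_f = 53.4 °C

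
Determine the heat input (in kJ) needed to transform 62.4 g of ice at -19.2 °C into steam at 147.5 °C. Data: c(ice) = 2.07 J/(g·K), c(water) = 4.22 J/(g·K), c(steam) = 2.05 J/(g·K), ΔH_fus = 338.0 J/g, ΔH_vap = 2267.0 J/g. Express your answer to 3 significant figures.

q1 (heat ice -19.2→0.0 °C): 62.4 × 2.07 × 19.2 = 2480 J
q2 (melt at 0 °C): 62.4 × 338.0 = 21091 J
q3 (heat water 0.0→100.0 °C): 62.4 × 4.22 × 100.0 = 26333 J
q4 (vaporize at 100 °C): 62.4 × 2267.0 = 141461 J
q5 (heat steam 100.0→147.5 °C): 62.4 × 2.05 × 47.5 = 6076 J
Total: 2480 + 21091 + 26333 + 141461 + 6076 = 197441 J = 197 kJ

q = 197 kJ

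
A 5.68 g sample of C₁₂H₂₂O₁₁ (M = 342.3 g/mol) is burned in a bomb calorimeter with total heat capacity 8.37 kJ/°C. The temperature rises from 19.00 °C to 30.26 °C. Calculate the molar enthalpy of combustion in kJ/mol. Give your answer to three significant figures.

ΔH = -5680 kJ/mol

ΔT = 30.26 − 19.00 = 11.26 °C
q_cal = C_cal × ΔT = 8.37 × 11.26 = 94.2462 kJ
n = 5.68 / 342.3 = 0.01659 mol
q_rxn = −q_cal = -94.2462 kJ
ΔH = -94.2462 / 0.01659 = -5681 kJ/mol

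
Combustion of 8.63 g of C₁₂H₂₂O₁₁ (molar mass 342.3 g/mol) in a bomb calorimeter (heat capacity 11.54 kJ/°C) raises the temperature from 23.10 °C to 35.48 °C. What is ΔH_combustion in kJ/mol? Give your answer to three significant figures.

ΔT = 35.48 − 23.10 = 12.38 °C
q_cal = C_cal × ΔT = 11.54 × 12.38 = 142.8652 kJ
n = 8.63 / 342.3 = 0.02521 mol
q_rxn = −q_cal = -142.8652 kJ
ΔH = -142.8652 / 0.02521 = -5667 kJ/mol

ΔH = -5670 kJ/mol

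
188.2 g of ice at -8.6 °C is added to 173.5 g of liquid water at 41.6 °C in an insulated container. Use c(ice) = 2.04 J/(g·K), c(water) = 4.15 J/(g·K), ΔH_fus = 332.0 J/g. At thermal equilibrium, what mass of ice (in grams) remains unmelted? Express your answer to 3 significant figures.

Heat to warm all ice to 0 °C: 188.2×2.04×8.6 = 3301.8 J
Heat released by water cooling to 0 °C: 173.5×4.15×41.6 = 29953 J
29953 J < 3301.8 + 188.2×332.0 = 65784.2 J, so not all ice melts; final T = 0 °C.
Heat left for melting: 29953 − 3301.8 = 26651.2 J
Mass melted = 26651.2 / 332.0 = 80.27 g
Ice remaining = 188.2 − 80.27 = 107.93 g

m_ice remaining = 108 g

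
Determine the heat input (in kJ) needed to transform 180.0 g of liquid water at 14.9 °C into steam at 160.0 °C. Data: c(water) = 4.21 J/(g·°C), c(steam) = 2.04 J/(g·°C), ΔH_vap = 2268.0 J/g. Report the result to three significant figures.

q = 495 kJ

q1 (heat water 14.9→100.0 °C): 180.0 × 4.21 × 85.1 = 64489 J
q2 (vaporize at 100 °C): 180.0 × 2268.0 = 408240 J
q3 (heat steam 100.0→160.0 °C): 180.0 × 2.04 × 60.0 = 22032 J
Total: 64489 + 408240 + 22032 = 494761 J = 495 kJ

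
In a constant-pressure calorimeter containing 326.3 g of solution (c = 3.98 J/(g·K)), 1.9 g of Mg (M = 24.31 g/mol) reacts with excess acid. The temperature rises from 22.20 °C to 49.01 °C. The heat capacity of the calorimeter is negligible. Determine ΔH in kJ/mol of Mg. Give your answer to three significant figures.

ΔH = -445 kJ/mol

|ΔT| = |49.01 − 22.20| = 26.81 °C
|q_surr| = (326.3 × 3.98) × 26.81 = 1298.674 × 26.81 = 34820 J
n(Mg) = 1.9 / 24.31 = 0.07816 mol
Temperature rose, so q_rxn = −|q_surr| = -34.82 kJ
ΔH = q_rxn / n = -445.496 kJ/mol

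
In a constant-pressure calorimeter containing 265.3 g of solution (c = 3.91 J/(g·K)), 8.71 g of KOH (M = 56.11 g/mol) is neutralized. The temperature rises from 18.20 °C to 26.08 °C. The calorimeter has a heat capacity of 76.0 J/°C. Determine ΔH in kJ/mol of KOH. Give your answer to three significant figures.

|ΔT| = |26.08 − 18.20| = 7.88 °C
|q_surr| = (265.3 × 3.91 + 76.0) × 7.88 = 1113.323 × 7.88 = 8773 J
n(KOH) = 8.71 / 56.11 = 0.1552 mol
Temperature rose, so q_rxn = −|q_surr| = -8.773 kJ
ΔH = q_rxn / n = -56.53 kJ/mol

ΔH = -56.5 kJ/mol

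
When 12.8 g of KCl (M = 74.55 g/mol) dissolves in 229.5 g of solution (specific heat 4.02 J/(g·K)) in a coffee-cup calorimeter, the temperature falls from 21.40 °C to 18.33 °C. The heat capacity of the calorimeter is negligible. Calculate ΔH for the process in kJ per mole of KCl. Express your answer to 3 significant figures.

ΔH = 16.5 kJ/mol

|ΔT| = |18.33 − 21.40| = 3.07 °C
|q_surr| = (229.5 × 4.02) × 3.07 = 922.59 × 3.07 = 2832 J
n(KCl) = 12.8 / 74.55 = 0.1717 mol
Temperature fell, so q_rxn = +|q_surr| = 2.832 kJ
ΔH = q_rxn / n = 16.49 kJ/mol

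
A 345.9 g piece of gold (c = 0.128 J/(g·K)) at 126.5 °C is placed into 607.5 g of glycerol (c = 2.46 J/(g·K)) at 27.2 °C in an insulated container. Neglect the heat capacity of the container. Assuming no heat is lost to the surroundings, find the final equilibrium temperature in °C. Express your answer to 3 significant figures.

Heat lost by gold = heat gained by glycerol.
(345.9)(0.128)(126.5 − T) = (607.5)(2.46)(T − 27.2)
44.2752 (126.5 − T) = 1494.45 (T − 27.2)
5600.8 − 44.2752 T = 1494.45 T − 40649
46249.8 = 1538.7252 T
T = 30.06 °C

T_f = 30.1 °C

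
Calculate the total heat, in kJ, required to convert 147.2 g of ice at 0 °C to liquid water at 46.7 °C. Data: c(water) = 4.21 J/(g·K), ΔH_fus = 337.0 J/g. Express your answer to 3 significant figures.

q = 78.5 kJ

q1 (melt at 0 °C): 147.2 × 337.0 = 49606 J
q2 (heat water 0.0→46.7 °C): 147.2 × 4.21 × 46.7 = 28941 J
Total: 49606 + 28941 = 78547 J = 78.5 kJ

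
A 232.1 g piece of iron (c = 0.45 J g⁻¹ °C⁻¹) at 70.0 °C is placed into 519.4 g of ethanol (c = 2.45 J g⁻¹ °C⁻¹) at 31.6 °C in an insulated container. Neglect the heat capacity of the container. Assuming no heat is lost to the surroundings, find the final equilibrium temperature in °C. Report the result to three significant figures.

T_f = 34.5 °C

Heat lost by iron = heat gained by ethanol.
(232.1)(0.45)(70.0 − T) = (519.4)(2.45)(T − 31.6)
104.445 (70.0 − T) = 1272.53 (T − 31.6)
7311.2 − 104.445 T = 1272.53 T − 40212
47523.2 = 1376.975 T
T = 34.51 °C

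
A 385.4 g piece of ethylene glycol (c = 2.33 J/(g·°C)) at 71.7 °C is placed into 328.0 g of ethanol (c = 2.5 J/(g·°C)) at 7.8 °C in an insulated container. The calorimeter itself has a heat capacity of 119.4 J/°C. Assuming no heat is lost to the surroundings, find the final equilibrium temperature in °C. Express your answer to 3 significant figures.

Heat lost by ethylene glycol = heat gained by ethanol + calorimeter.
(385.4)(2.33)(71.7 − T) = [(328.0)(2.5) + 119.4](T − 7.8)
897.982 (71.7 − T) = 939.4 (T − 7.8)
64385 − 897.982 T = 939.4 T − 7327.3
71712.3 = 1837.382 T
T = 39.03 °C

T_f = 39.0 °C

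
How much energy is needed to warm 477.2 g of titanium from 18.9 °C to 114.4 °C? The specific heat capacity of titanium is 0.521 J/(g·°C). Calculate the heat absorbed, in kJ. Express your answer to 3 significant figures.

q = 23.7 kJ

q = m c ΔT = 477.2 × 0.521 × (114.4 − 18.9)
q = 477.2 × 0.521 × 95.5 = 23740 J = 23.7 kJ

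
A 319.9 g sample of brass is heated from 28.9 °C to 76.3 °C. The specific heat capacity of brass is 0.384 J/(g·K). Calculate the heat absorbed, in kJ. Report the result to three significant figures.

q = m c ΔT = 319.9 × 0.384 × (76.3 − 28.9)
q = 319.9 × 0.384 × 47.4 = 5823 J = 5.82 kJ

q = 5.82 kJ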